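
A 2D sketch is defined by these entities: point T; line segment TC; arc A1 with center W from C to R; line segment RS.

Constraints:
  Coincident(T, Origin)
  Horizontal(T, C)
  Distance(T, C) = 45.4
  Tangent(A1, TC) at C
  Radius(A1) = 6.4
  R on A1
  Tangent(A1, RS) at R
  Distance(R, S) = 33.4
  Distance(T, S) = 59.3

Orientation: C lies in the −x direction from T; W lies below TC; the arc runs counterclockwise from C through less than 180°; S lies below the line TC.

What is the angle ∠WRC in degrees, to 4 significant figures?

37.94°

Checks: |WC| = 6.400 ✓; |WR| = 6.400 ✓; ∠(WR, RS) = 90.00° ✓; |RS| = 33.40 ✓; |TS| = 59.30 ✓.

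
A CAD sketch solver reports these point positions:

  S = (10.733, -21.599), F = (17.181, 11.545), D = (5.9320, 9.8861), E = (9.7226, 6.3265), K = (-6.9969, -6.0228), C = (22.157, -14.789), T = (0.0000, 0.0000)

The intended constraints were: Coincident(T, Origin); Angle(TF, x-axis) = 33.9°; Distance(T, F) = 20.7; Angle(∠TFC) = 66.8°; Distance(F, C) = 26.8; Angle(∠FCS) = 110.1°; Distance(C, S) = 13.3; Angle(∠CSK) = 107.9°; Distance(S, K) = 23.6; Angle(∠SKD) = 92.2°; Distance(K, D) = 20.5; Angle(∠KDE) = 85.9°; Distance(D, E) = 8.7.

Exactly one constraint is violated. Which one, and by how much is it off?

Distance(D, E) = 8.7 — off by 3.50.

T = (0.00, 0.00) ✓; TF at 33.90° ✓; |TF| = 20.70 ✓; ∠TFC = 66.80° ✓; |FC| = 26.80 ✓; ∠FCS = 110.1° ✓; |CS| = 13.30 ✓; ∠CSK = 107.9° ✓; |SK| = 23.60 ✓; ∠SKD = 92.20° ✓; |KD| = 20.50 ✓; ∠KDE = 85.90° ✓; |DE| = 5.200 ✗.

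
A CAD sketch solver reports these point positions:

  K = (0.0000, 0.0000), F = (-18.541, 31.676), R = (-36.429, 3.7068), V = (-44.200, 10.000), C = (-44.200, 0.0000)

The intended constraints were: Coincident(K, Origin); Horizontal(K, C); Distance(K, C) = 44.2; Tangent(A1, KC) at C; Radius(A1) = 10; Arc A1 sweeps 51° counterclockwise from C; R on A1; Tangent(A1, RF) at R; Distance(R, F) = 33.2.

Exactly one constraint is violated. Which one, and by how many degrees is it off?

Tangent(A1, RF) at R — off by 6.40°.

K = (0.00, 0.00) ✓; K.y = 0.00, C.y = 0.00 ✓; |KC| = 44.20 ✓; ∠(VC, CK) = 90.00° ✓; |VC| = 10.00 ✓; bearing(V→R) − bearing(V→C) = 51.00° ✓; |VR| = 10.00 ✓; ∠(VR, RF) = 83.60° ✗; |RF| = 33.20 ✓.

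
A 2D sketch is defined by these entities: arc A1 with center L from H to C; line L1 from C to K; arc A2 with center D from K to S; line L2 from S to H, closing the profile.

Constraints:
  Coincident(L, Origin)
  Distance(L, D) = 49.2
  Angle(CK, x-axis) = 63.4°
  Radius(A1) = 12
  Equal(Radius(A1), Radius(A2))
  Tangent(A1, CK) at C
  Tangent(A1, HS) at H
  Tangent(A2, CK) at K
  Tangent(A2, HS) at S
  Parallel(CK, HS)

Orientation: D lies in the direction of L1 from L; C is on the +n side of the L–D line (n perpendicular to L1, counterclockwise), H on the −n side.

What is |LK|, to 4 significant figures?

50.64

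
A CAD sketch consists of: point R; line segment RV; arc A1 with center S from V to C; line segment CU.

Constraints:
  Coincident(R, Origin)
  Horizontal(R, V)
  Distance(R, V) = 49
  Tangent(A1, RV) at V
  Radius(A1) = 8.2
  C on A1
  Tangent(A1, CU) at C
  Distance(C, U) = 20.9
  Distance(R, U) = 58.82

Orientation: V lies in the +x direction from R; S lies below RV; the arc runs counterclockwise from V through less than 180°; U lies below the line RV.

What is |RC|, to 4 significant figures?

43.13

Checks: R = (0.00, 0.00) ✓; |SC| = 8.200 ✓; ∠(SC, CU) = 90.00° ✓; |CU| = 20.90 ✓; |RU| = 58.82 ✓.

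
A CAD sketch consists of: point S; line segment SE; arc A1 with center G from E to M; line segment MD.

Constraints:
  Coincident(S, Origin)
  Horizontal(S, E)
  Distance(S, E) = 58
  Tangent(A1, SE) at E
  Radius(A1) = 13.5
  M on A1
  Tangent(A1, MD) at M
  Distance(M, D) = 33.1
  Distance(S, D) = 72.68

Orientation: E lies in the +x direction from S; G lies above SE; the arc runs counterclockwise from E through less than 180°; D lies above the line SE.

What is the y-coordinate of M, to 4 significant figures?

20.07

S is at the origin; S and E share the same y with |SE| = 58.0 and E on the +x side, so E = (58.00, 0.000). The tangent condition forces GE to be normal to SE, so G = E + (0, 13.5) = (58.00, 13.50). Since GM ⟂ MD (tangency), |GD| = √(13.5² + 33.1²) = 35.75 regardless of where M sits on A1. So D lies on both circle(S, 72.68) and circle(G, 35.75); the above-SE intersection is D = (53.69, 48.99). M is the foot of the tangent from D: M = (69.79, 20.07).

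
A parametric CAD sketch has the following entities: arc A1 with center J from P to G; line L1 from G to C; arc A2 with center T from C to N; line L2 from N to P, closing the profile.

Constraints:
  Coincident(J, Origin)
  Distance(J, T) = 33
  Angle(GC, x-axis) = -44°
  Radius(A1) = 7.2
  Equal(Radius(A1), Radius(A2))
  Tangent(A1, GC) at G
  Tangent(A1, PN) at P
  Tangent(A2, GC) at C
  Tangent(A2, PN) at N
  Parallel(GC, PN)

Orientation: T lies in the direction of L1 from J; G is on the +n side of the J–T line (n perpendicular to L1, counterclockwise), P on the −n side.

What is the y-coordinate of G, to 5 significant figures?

5.1792

The slot axis is L1's direction at -44.0°, so u = (cos -44.0°, sin -44.0°) = (0.71934, -0.69466) and n = (−sin -44.0°, cos -44.0°) = (0.69466, 0.71934). J is at the origin and T lies 33.0 along u from J, so T = 33.0·u = (23.738, -22.924). Tangency of A1 to both parallel lines with radius 7.2 puts G and P at J ± 7.2·n: G = (5.0015, 5.1792), P = (-5.0015, -5.1792). So G.y = 5.1792.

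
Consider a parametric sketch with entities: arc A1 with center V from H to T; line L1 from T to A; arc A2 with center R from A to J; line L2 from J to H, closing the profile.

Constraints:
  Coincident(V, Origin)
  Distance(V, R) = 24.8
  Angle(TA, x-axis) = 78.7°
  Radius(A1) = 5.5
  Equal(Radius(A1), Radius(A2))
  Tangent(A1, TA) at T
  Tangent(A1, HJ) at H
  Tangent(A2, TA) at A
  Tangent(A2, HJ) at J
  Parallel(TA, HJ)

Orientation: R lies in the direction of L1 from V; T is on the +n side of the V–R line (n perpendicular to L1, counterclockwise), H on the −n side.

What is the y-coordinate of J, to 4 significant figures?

23.24

The slot axis is L1's direction at 78.7°, so u = (cos 78.7°, sin 78.7°) = (0.1959, 0.9806) and n = (−sin 78.7°, cos 78.7°) = (-0.9806, 0.1959). V is at the origin and R lies 24.8 along u from V, so R = 24.8·u = (4.859, 24.32). Tangency of A1 to both parallel lines with radius 5.5 puts T and H at V ± 5.5·n: T = (-5.393, 1.078), H = (5.393, -1.078). Equal radii place A and J the same way about R: A = R + 5.5·n = (-0.5339, 25.40), J = R − 5.5·n = (10.25, 23.24). So J.y = 23.24.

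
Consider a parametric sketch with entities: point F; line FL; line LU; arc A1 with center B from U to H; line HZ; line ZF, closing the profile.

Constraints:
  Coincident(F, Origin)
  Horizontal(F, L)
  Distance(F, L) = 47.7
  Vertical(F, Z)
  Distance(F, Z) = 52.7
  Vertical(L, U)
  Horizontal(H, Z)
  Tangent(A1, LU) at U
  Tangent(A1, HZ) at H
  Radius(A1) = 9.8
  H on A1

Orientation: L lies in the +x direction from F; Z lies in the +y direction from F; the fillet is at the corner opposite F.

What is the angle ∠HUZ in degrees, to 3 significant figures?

33.4°

F is at the origin; FL is horizontal with |FL| = 47.7 and L on the +x side, so L = (47.7, 0.00). F and Z share the same x with |FZ| = 52.7 and Z on the +y side, so Z = (0.00, 52.7). The virtual corner opposite F is at (47.7, 52.7). Since A1 is tangent to LU there, BU ⟂ LU and tangency of A1 to HZ means the radius BH is perpendicular to HZ, with radius 9.8, so the center B sits 9.8 in from both sides at B = (37.9, 42.9). That places the tangent points at U = (47.7, 42.9) on LU and H = (37.9, 52.7) on HZ. Then cos ∠HUZ = UH·UZ / (|UH||UZ|), giving 33.4°.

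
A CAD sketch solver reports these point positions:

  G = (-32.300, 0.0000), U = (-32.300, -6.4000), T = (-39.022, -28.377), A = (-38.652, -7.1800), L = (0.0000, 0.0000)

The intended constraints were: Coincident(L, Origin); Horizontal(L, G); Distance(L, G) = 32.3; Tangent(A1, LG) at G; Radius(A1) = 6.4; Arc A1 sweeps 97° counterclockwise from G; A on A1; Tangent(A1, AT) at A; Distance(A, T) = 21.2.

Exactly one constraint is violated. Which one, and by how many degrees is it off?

Tangent(A1, AT) at A — off by 8.00°.

L = (0.00, 0.00) ✓; L.y = 0.00, G.y = 0.00 ✓; |LG| = 32.30 ✓; ∠(UG, GL) = 90.00° ✓; |UG| = 6.400 ✓; bearing(U→A) − bearing(U→G) = 97.00° ✓; |UA| = 6.400 ✓; ∠(UA, AT) = 98.00° ✗; |AT| = 21.20 ✓.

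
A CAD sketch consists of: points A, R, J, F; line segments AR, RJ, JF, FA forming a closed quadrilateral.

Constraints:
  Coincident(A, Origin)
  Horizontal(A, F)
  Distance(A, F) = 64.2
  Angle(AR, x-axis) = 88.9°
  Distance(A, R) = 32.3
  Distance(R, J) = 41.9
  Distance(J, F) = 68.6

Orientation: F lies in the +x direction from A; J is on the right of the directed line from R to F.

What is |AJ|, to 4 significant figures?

10.10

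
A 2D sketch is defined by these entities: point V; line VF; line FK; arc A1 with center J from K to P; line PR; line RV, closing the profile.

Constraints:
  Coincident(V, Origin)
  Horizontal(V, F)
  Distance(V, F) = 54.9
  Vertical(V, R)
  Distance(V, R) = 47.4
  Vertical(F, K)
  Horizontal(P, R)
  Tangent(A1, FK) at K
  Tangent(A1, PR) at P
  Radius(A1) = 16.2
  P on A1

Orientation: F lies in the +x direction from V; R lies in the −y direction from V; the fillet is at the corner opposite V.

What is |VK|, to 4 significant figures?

63.15

V is at the origin; VF is horizontal with |VF| = 54.9 and F on the +x side, so F = (54.90, 0.000). V and R share the same x with |VR| = 47.4 and R on the −y side, so R = (0.000, -47.40). The virtual corner opposite V is at (54.90, -47.40). A1 meets FK tangentially, so JK is at right angles to FK and the tangent condition forces JP to be normal to PR, with radius 16.2, so the center J sits 16.2 in from both sides at J = (38.70, -31.20). That places the tangent points at K = (54.90, -31.20) on FK and P = (38.70, -47.40) on PR. Then |VK| = |K − V| = 63.15.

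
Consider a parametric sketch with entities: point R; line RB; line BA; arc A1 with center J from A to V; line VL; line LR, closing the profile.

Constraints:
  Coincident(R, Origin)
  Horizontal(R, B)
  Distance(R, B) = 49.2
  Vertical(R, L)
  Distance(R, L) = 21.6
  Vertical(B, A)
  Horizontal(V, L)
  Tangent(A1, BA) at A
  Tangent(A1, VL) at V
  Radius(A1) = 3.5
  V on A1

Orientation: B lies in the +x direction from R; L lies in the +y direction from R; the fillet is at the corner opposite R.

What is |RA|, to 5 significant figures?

52.424

The virtual corner opposite R is at (49.200, 21.600). Tangency of A1 to BA means the radius JA is perpendicular to BA and since A1 is tangent to VL there, JV ⟂ VL, with radius 3.5, so the center J sits 3.5 in from both sides at J = (45.700, 18.100). That places the tangent points at A = (49.200, 18.100) on BA and V = (45.700, 21.600) on VL. Then |RA| = |A − R| = 52.424.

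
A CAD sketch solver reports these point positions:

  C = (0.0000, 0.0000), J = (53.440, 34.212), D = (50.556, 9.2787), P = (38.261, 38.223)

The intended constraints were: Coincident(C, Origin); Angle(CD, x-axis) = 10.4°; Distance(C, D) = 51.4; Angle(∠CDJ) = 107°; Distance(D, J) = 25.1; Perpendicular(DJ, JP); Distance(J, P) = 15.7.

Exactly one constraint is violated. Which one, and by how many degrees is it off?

Perpendicular(DJ, JP) — off by 8.20°.

C = (0.00, 0.00) ✓; CD at 10.40° ✓; |CD| = 51.40 ✓; ∠CDJ = 107.0° ✓; |DJ| = 25.10 ✓; ∠(DJ, JP) = 81.80° ✗; |JP| = 15.70 ✓.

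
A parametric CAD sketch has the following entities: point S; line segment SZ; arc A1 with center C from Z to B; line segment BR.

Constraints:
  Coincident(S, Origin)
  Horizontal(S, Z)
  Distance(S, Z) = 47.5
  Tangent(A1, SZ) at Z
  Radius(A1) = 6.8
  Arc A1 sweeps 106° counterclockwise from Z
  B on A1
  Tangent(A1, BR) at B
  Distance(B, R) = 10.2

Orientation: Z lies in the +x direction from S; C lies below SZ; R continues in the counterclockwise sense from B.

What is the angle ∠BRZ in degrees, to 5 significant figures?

27.397°

S is at the origin; S and Z share the same y with |SZ| = 47.5 and Z on the +x side, so Z = (47.500, 0.0000). The tangent condition forces CZ to be normal to SZ, so C = Z + (0, -6.8) = (47.500, -6.8000). On A1, Z sits at bearing 90° from C; a 106° counterclockwise sweep puts B at bearing 196°, so B = C + 6.8·(cos 196°, sin 196°) = (40.963, -8.6743). Since A1 is tangent to BR there, CB ⟂ BR, so BR runs along (−sin 196°, cos 196°); with |BR| = 10.2, R = (43.775, -18.479). Then cos ∠BRZ = RB·RZ / (|RB||RZ|), giving 27.397°.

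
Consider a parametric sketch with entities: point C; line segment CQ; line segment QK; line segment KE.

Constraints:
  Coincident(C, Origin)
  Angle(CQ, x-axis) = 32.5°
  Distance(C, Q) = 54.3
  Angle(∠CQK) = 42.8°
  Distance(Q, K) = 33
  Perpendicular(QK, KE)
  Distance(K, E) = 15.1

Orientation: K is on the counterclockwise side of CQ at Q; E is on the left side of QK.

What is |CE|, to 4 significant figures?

22.84

C is at the origin; CQ runs at 32.5° with length 54.3, so Q = 54.3·(cos 32.5°, sin 32.5°) = (45.80, 29.18). ∠CQK = 42.8°, so QK runs at 32.5° + (180° − 42.8°) = 169.7° from the x-axis; with |QK| = 33.0, K = Q + 33.0·(cos 169.7°, sin 169.7°) = (13.33, 35.08). The perpendicularity gives KE at right angles to QK; with |KE| = 15.1 on the left of QK, E = K + 15.1·(-0.1788, -0.9839) = (10.63, 20.22). Then |CE| = |E − C| = 22.84.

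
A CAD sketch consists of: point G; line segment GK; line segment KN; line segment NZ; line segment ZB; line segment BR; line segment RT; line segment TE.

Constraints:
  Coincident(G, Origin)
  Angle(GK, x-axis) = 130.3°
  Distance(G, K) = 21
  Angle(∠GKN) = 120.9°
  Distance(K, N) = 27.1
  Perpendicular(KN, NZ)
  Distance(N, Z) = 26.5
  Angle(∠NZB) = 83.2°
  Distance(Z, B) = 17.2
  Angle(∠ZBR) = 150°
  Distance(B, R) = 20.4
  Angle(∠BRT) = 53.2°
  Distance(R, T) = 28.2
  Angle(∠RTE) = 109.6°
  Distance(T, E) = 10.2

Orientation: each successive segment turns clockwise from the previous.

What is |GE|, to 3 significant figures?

37.9

G is at the origin; GK runs at 130.3° with length 21.0, so K = (-13.6, 16.0). ∠GKN = 120.9° gives KN at 71.2° from the x-axis; with |KN| = 27.1, N = (-4.85, 41.7). KN is perpendicular to NZ, so NZ runs at -18.8°; with |NZ| = 26.5, Z = (20.2, 33.1). ∠NZB = 83.2° gives ZB at -116° from the x-axis; with |ZB| = 17.2, B = (12.8, 17.6). ∠ZBR = 150.0° gives BR at -146° from the x-axis; with |BR| = 20.4, R = (-4.03, 6.09). ∠BRT = 53.2° gives RT at 87.6° from the x-axis; with |RT| = 28.2, T = (-2.85, 34.3). ∠RTE = 109.6° gives TE at 17.2° from the x-axis; with |TE| = 10.2, E = (6.90, 37.3). Then |GE| = |E − G| = 37.9.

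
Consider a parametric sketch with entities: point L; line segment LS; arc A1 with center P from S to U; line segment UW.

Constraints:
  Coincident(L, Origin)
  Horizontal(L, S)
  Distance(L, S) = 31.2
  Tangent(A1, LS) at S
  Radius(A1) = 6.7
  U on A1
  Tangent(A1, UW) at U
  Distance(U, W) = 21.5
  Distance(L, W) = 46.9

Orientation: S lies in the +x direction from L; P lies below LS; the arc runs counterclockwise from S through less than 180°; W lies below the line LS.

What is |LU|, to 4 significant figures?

27.61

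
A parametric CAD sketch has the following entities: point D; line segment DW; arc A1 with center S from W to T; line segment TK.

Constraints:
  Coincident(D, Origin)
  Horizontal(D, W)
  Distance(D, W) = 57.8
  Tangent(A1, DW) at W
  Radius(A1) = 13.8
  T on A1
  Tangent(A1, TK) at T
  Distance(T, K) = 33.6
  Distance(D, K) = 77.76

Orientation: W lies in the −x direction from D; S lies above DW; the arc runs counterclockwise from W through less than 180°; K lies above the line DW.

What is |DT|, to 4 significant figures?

49.36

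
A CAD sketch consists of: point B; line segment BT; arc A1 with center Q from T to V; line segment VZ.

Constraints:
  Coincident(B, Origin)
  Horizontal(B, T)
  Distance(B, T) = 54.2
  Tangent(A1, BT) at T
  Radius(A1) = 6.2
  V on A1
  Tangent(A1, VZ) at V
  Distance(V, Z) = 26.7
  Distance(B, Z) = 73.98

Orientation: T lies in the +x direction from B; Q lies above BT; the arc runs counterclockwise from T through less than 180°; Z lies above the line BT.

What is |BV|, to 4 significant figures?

60.32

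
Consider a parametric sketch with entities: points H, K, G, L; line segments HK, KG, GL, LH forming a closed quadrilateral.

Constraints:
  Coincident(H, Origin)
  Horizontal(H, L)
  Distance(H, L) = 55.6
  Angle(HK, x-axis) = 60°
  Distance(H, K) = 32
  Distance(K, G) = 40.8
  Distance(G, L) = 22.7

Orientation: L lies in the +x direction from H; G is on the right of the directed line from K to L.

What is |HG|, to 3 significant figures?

35.6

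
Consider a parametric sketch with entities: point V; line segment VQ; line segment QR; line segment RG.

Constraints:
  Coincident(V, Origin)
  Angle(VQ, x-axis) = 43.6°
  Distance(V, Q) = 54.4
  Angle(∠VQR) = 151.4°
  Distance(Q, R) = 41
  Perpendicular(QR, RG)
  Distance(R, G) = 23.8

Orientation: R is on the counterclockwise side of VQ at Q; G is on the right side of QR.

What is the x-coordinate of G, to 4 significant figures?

74.59

∠VQR = 151.4°, so QR runs at 43.6° + (180° − 151.4°) = 72.20° from the x-axis; with |QR| = 41.0, R = Q + 41.0·(cos 72.20°, sin 72.20°) = (51.93, 76.55). The perpendicularity gives RG at right angles to QR; with |RG| = 23.8 on the right of QR, G = R + 23.8·(0.9521, -0.3057) = (74.59, 69.28). So G.x = 74.59.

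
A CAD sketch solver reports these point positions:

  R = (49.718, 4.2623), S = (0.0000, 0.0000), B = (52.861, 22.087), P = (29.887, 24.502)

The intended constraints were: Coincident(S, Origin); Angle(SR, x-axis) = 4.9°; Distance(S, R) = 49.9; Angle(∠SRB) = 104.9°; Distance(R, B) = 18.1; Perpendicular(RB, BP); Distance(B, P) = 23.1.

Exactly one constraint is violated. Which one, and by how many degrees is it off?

Perpendicular(RB, BP) — off by 4.00°.

S = (0.00, 0.00) ✓; SR at 4.900° ✓; |SR| = 49.90 ✓; ∠SRB = 104.9° ✓; |RB| = 18.10 ✓; ∠(RB, BP) = 94.00° ✗; |BP| = 23.10 ✓.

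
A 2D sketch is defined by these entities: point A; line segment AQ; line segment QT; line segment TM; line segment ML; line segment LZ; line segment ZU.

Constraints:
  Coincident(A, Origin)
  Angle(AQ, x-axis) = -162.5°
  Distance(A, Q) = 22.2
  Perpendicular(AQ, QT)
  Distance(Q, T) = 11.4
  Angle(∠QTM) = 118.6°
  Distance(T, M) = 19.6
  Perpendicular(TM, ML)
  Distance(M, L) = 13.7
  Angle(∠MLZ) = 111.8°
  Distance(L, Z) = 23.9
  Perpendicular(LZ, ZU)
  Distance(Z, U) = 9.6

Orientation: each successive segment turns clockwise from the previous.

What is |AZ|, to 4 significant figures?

16.74

TM ⟂ ML, so ML runs at -43.90°; with |ML| = 13.7, L = (-1.138, 8.820). ∠MLZ = 111.8° gives LZ at -112.1° from the x-axis; with |LZ| = 23.9, Z = (-10.13, -13.32). Then |AZ| = |Z − A| = 16.74.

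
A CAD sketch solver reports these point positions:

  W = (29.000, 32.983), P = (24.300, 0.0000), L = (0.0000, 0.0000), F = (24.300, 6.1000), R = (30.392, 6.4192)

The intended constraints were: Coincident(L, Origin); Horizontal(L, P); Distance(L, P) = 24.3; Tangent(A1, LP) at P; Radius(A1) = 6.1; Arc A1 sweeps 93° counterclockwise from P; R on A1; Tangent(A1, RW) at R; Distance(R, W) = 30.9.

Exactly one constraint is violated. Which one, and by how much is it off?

Distance(R, W) = 30.9 — off by 4.30.

L = (0.00, 0.00) ✓; L.y = 0.00, P.y = 0.00 ✓; |LP| = 24.30 ✓; ∠(FP, PL) = 90.00° ✓; |FP| = 6.100 ✓; bearing(F→R) − bearing(F→P) = 93.00° ✓; |FR| = 6.100 ✓; ∠(FR, RW) = 90.00° ✓; |RW| = 26.60 ✗.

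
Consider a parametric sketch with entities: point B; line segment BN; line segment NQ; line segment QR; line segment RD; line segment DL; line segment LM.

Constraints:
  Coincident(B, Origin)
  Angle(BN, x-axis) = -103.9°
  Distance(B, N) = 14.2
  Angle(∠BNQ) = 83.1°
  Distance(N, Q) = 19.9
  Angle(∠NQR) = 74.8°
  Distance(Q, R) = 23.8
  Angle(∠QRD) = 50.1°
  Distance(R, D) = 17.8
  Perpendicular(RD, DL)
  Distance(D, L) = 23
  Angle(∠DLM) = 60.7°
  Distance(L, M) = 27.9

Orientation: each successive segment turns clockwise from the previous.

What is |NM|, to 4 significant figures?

34.00

B is at the origin; BN runs at -103.9° with length 14.2, so N = (-3.411, -13.78). ∠BNQ = 83.1° gives NQ at 159.2° from the x-axis; with |NQ| = 19.9, Q = (-22.01, -6.718). ∠NQR = 74.8° gives QR at 54.00° from the x-axis; with |QR| = 23.8, R = (-8.025, 12.54). ∠QRD = 50.1° gives RD at -75.90° from the x-axis; with |RD| = 17.8, D = (-3.689, -4.727). RD is perpendicular to DL, so DL runs at -165.9°; with |DL| = 23.0, L = (-26.00, -10.33). ∠DLM = 60.7° gives LM at 74.80° from the x-axis; with |LM| = 27.9, M = (-18.68, 16.59). Then |NM| = |M − N| = 34.00.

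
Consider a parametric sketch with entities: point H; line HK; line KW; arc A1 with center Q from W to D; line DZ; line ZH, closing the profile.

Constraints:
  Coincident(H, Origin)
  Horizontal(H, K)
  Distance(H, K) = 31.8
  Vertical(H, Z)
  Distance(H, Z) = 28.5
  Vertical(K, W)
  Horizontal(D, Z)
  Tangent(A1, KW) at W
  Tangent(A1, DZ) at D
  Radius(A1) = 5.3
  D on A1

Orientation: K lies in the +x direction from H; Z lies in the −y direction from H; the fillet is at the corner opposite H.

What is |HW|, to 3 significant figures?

39.4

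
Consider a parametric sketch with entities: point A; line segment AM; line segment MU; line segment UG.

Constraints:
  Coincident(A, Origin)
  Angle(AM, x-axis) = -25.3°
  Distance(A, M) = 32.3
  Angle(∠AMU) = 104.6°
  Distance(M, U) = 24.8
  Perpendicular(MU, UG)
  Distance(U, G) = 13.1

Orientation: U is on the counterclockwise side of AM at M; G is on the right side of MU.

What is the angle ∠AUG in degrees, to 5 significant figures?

133.50°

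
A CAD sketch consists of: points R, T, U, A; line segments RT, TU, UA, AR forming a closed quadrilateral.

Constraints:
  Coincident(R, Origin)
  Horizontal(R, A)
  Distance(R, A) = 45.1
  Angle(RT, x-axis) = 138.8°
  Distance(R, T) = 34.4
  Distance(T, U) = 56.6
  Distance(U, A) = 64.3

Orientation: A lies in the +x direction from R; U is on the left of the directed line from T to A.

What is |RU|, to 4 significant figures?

61.07

Checks: |TU| = 56.60 ✓; |UA| = 64.30 ✓.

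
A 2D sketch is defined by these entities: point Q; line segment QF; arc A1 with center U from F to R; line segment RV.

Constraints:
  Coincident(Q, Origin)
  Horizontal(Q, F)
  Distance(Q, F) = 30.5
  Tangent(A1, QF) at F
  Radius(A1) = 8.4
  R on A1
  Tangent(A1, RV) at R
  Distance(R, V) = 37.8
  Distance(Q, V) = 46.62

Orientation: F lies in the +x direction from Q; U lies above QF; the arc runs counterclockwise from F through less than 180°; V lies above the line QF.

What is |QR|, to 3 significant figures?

39.6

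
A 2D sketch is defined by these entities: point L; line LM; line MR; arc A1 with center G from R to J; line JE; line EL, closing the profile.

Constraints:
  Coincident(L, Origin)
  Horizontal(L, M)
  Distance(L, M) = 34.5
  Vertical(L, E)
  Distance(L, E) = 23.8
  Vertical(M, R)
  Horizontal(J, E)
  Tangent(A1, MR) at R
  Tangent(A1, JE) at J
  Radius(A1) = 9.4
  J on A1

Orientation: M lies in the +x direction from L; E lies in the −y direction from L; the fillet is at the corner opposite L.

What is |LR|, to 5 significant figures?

37.385

L is at the origin; LM is horizontal with |LM| = 34.5 and M on the +x side, so M = (34.500, 0.0000). L and E share the same x with |LE| = 23.8 and E on the −y side, so E = (0.0000, -23.800). The virtual corner opposite L is at (34.500, -23.800). A1 meets MR tangentially, so GR is at right angles to MR and A1 meets JE tangentially, so GJ is at right angles to JE, with radius 9.4, so the center G sits 9.4 in from both sides at G = (25.100, -14.400). That places the tangent points at R = (34.500, -14.400) on MR and J = (25.100, -23.800) on JE. Then |LR| = |R − L| = 37.385.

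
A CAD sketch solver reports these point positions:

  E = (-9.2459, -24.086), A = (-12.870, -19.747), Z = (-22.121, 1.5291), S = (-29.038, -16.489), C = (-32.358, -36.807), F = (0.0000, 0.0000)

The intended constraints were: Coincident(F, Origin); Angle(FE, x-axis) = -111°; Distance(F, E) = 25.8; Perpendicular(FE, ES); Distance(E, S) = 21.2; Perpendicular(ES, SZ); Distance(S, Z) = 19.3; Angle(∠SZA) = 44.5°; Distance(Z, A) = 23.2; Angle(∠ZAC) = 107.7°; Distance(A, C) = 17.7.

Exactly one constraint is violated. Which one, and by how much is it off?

Distance(A, C) = 17.7 — off by 8.20.

F = (0.00, 0.00) ✓; FE at -111.0° ✓; |FE| = 25.80 ✓; ∠(FE, ES) = 90.00° ✓; |ES| = 21.20 ✓; ∠(ES, SZ) = 90.00° ✓; |SZ| = 19.30 ✓; ∠SZA = 44.50° ✓; |ZA| = 23.20 ✓; ∠ZAC = 107.7° ✓; |AC| = 25.90 ✗.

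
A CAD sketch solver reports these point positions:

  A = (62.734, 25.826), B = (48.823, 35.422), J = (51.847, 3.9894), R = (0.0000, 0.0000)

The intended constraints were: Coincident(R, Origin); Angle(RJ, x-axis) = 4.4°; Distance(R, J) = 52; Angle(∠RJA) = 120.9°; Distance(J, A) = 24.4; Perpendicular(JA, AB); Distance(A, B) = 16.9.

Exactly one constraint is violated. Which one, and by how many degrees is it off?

Perpendicular(JA, AB) — off by 8.10°.

R = (0.00, 0.00) ✓; RJ at 4.400° ✓; |RJ| = 52.00 ✓; ∠RJA = 120.9° ✓; |JA| = 24.40 ✓; ∠(JA, AB) = 81.90° ✗; |AB| = 16.90 ✓.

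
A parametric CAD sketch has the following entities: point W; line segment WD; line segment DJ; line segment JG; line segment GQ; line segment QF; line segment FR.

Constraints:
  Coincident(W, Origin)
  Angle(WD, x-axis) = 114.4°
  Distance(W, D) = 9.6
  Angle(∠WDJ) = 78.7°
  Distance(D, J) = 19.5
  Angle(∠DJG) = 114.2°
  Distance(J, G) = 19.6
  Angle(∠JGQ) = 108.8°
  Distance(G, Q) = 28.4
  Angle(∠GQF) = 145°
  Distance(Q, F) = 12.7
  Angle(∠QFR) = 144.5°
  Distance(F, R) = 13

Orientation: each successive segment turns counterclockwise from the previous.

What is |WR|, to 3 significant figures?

30.4

W is at the origin; WD runs at 114.4° with length 9.6, so D = (-3.97, 8.74). ∠WDJ = 78.7° gives DJ at -144° from the x-axis; with |DJ| = 19.5, J = (-19.8, -2.64). ∠DJG = 114.2° gives JG at -78.5° from the x-axis; with |JG| = 19.6, G = (-15.9, -21.8). ∠JGQ = 108.8° gives GQ at -7.30° from the x-axis; with |GQ| = 28.4, Q = (12.3, -25.5). ∠GQF = 145.0° gives QF at 27.7° from the x-axis; with |QF| = 12.7, F = (23.5, -19.5). ∠QFR = 144.5° gives FR at 63.2° from the x-axis; with |FR| = 13.0, R = (29.4, -7.94). Then |WR| = |R − W| = 30.4.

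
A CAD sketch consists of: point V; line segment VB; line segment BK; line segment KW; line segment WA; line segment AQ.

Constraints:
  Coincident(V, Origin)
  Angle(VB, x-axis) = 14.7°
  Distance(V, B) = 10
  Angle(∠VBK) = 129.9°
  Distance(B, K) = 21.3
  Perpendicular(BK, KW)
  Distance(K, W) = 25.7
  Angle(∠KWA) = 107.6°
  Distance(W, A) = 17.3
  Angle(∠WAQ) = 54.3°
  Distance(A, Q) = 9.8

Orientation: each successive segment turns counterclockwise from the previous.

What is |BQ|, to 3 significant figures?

23.0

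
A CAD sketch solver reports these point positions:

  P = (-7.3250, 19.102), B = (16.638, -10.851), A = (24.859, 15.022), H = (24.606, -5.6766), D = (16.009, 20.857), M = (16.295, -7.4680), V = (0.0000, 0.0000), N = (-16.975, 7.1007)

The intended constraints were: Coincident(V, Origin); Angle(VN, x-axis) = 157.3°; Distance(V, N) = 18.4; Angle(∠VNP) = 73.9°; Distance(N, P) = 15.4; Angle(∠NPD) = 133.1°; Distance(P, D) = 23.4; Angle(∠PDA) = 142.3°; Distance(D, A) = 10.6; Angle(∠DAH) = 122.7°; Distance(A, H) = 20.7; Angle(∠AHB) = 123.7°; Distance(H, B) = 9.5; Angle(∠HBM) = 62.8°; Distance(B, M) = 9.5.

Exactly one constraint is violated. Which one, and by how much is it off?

Distance(B, M) = 9.5 — off by 6.10.

V = (0.00, 0.00) ✓; VN at 157.3° ✓; |VN| = 18.40 ✓; ∠VNP = 73.90° ✓; |NP| = 15.40 ✓; ∠NPD = 133.1° ✓; |PD| = 23.40 ✓; ∠PDA = 142.3° ✓; |DA| = 10.60 ✓; ∠DAH = 122.7° ✓; |AH| = 20.70 ✓; ∠AHB = 123.7° ✓; |HB| = 9.501 ✓; ∠HBM = 62.79° ✓; |BM| = 3.400 ✗.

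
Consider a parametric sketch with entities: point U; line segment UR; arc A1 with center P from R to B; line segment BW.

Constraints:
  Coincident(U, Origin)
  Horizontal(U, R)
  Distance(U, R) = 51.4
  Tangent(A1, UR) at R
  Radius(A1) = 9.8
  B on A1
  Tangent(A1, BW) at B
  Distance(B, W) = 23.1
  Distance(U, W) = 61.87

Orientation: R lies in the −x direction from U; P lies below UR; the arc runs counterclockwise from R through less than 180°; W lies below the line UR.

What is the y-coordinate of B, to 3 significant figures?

-13.7

Checks: |PB| = 9.800 ✓; ∠(PB, BW) = 90.00° ✓; |BW| = 23.10 ✓; |UW| = 61.87 ✓.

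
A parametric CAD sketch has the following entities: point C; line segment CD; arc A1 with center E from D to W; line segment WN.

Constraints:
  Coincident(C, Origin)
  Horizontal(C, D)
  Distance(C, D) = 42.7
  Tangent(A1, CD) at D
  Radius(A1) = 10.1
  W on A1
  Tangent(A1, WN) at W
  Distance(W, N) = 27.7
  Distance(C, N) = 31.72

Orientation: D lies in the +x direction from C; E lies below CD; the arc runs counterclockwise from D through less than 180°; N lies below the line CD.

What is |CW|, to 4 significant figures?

34.87

Checks: |EW| = 10.10 ✓; ∠(EW, WN) = 90.00° ✓; |WN| = 27.70 ✓; |CN| = 31.72 ✓.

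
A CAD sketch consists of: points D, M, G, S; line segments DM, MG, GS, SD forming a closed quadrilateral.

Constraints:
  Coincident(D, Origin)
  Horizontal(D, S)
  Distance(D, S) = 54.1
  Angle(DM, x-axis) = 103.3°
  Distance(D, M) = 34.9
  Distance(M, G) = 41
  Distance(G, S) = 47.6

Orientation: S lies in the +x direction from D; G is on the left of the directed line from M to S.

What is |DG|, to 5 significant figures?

53.061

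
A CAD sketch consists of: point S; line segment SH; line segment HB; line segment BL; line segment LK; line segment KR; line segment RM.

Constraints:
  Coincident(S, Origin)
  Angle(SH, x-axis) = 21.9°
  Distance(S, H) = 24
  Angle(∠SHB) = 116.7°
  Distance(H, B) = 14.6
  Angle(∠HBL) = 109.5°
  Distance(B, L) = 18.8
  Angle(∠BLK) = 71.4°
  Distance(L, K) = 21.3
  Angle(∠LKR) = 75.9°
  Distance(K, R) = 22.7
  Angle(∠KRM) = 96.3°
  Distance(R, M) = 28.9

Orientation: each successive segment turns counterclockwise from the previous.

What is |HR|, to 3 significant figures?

6.25

∠BLK = 71.4° gives LK at -95.7° from the x-axis; with |LK| = 21.3, K = (4.24, 10.0). ∠LKR = 75.9° gives KR at 8.40° from the x-axis; with |KR| = 22.7, R = (26.7, 13.4). Then |HR| = |R − H| = 6.25.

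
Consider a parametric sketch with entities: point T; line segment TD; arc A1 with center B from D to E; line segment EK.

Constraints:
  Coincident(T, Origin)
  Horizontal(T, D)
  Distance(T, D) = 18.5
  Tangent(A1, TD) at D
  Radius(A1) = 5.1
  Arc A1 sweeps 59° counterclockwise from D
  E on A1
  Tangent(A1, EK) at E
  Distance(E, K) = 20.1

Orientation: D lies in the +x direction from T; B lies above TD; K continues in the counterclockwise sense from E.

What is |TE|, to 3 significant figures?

23.0

T is at the origin; T and D share the same y with |TD| = 18.5 and D on the +x side, so D = (18.5, 0.00). Since A1 is tangent to TD there, BD ⟂ TD, so B = D + (0, 5.1) = (18.5, 5.10). On A1, D sits at bearing -90° from B; a 59° counterclockwise sweep puts E at bearing -31°, so E = B + 5.1·(cos -31°, sin -31°) = (22.9, 2.47). Then |TE| = |E − T| = 23.0.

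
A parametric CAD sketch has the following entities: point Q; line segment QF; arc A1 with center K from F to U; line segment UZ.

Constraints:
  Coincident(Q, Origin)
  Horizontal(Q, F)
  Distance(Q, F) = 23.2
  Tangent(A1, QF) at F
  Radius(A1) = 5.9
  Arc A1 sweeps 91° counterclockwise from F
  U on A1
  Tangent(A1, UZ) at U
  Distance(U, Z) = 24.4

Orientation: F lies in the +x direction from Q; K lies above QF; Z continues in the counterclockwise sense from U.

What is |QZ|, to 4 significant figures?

41.79

Q is at the origin; Q and F share the same y with |QF| = 23.2 and F on the +x side, so F = (23.20, 0.000). The tangent condition forces KF to be normal to QF, so K = F + (0, 5.9) = (23.20, 5.900). On A1, F sits at bearing -90° from K; a 91° counterclockwise sweep puts U at bearing 1°, so U = K + 5.9·(cos 1°, sin 1°) = (29.10, 6.003). A1 meets UZ tangentially, so KU is at right angles to UZ, so UZ runs along (−sin 1°, cos 1°); with |UZ| = 24.4, Z = (28.67, 30.40). Then |QZ| = |Z − Q| = 41.79.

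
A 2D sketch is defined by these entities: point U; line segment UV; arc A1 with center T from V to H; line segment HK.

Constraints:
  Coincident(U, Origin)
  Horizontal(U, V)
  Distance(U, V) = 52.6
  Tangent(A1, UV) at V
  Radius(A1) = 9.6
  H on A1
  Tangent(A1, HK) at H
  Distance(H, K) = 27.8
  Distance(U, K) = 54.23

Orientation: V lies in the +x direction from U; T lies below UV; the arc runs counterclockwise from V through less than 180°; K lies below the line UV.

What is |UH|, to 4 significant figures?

43.91

U is at the origin; U and V share the same y with |UV| = 52.6 and V on the +x side, so V = (52.60, 0.000). The tangent condition forces TV to be normal to UV, so T = V + (0, -9.6) = (52.60, -9.600). Since TH ⟂ HK (tangency), |TK| = √(9.6² + 27.8²) = 29.41 regardless of where H sits on A1. So K lies on both circle(U, 54.23) and circle(T, 29.41); the below-UV intersection is K = (40.28, -36.31). H is the foot of the tangent from K: H = (43.05, -8.645).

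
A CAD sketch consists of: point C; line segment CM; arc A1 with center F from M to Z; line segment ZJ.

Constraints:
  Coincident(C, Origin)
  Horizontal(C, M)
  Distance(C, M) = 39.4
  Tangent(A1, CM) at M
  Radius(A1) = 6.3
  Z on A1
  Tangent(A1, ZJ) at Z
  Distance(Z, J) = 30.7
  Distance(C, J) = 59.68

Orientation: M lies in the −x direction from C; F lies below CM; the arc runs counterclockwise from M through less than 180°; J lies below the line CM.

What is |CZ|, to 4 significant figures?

46.09

Checks: |FZ| = 6.300 ✓; ∠(FZ, ZJ) = 90.00° ✓; |ZJ| = 30.70 ✓; |CJ| = 59.68 ✓.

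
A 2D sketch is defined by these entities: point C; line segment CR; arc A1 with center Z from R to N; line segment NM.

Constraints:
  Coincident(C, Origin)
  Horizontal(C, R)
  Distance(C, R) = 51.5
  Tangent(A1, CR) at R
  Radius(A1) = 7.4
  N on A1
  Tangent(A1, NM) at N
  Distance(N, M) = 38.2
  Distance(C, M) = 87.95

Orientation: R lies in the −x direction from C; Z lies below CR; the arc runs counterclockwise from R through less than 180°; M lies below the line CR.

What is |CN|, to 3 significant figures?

57.1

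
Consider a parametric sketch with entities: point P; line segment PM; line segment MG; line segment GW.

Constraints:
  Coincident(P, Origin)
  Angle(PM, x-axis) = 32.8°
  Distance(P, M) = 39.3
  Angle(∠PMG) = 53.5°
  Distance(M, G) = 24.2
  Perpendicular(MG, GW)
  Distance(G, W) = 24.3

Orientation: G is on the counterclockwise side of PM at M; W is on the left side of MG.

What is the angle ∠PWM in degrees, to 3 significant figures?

129°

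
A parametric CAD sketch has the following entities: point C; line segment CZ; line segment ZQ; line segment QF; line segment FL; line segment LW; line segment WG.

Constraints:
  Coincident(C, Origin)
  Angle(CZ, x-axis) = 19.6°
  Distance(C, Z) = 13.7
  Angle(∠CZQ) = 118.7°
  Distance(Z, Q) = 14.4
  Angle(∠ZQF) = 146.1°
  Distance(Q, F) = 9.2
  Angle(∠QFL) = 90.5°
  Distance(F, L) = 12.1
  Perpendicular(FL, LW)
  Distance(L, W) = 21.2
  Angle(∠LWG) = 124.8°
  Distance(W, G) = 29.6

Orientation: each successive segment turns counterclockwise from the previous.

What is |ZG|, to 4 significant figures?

26.21

The perpendicularity gives LW at right angles to FL, so LW runs at -65.70°; with |LW| = 21.2, W = (9.021, 2.865). ∠LWG = 124.8° gives WG at -10.50° from the x-axis; with |WG| = 29.6, G = (38.13, -2.529). Then |ZG| = |G − Z| = 26.21.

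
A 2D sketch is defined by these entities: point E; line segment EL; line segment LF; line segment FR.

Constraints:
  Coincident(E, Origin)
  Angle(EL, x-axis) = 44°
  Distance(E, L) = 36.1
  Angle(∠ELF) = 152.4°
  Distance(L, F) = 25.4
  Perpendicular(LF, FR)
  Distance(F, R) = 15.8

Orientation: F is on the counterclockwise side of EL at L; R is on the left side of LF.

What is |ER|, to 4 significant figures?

57.40

∠ELF = 152.4°, so LF runs at 44.0° + (180° − 152.4°) = 71.60° from the x-axis; with |LF| = 25.4, F = L + 25.4·(cos 71.60°, sin 71.60°) = (33.99, 49.18). LF ⟂ FR; with |FR| = 15.8 on the left of LF, R = F + 15.8·(-0.9489, 0.3156) = (18.99, 54.17). Then |ER| = |R − E| = 57.40.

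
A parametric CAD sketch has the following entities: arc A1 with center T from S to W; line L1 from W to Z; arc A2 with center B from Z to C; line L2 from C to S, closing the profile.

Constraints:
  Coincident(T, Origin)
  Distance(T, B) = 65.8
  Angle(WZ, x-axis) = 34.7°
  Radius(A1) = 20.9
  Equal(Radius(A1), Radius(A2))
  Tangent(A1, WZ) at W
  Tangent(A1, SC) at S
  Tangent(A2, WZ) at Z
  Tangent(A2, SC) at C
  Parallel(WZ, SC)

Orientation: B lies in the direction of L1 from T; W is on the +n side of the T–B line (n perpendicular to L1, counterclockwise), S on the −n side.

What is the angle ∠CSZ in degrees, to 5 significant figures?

32.426°

The slot axis is L1's direction at 34.7°, so u = (cos 34.7°, sin 34.7°) = (0.82214, 0.56928) and n = (−sin 34.7°, cos 34.7°) = (-0.56928, 0.82214). T is at the origin and B lies 65.8 along u from T, so B = 65.8·u = (54.097, 37.459). Tangency of A1 to both parallel lines with radius 20.9 puts W and S at T ± 20.9·n: W = (-11.898, 17.183), S = (11.898, -17.183). Equal radii place Z and C the same way about B: Z = B + 20.9·n = (42.199, 54.641), C = B − 20.9·n = (65.995, 20.276). Then cos ∠CSZ = SC·SZ / (|SC||SZ|), giving 32.426°.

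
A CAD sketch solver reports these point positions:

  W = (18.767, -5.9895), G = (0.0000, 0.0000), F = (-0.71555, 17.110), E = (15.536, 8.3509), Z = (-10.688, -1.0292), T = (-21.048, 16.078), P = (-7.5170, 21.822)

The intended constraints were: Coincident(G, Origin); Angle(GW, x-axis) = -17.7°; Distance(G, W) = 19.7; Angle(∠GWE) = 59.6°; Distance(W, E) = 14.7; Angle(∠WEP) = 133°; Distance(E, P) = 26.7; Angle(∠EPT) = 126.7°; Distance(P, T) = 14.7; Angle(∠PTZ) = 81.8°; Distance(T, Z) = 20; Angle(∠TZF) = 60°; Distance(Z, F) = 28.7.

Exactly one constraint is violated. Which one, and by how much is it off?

Distance(Z, F) = 28.7 — off by 8.00.

G = (0.00, 0.00) ✓; GW at -17.70° ✓; |GW| = 19.70 ✓; ∠GWE = 59.60° ✓; |WE| = 14.70 ✓; ∠WEP = 133.0° ✓; |EP| = 26.70 ✓; ∠EPT = 126.7° ✓; |PT| = 14.70 ✓; ∠PTZ = 81.80° ✓; |TZ| = 20.00 ✓; ∠TZF = 60.00° ✓; |ZF| = 20.70 ✗.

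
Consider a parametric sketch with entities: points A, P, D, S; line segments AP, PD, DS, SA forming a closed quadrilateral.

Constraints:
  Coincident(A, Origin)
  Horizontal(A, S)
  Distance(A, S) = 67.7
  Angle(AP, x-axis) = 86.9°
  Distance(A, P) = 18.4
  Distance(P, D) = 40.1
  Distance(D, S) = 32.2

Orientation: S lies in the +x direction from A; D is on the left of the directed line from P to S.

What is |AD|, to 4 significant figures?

44.92

A is at the origin; A and S share the same y with |AS| = 67.7 and S in +x, so S = (67.7, 0). AP runs at 86.9° with |AP| = 18.4, so P = (0.9951, 18.37). D is determined by |PD| = 40.1 and |DS| = 32.2 together: it lies at the intersection of circle(P, 40.1) and circle(S, 32.2). With |PS| = 69.19, the foot of the radical line on PS is 38.72 from P and the perpendicular offset is √(40.1² − 38.72²) = 10.42. Taking the left-of-PS solution: D = (41.09, 18.14).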